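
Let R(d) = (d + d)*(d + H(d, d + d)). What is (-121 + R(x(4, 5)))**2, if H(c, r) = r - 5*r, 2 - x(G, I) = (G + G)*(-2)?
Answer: 21687649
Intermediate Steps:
x(G, I) = 2 + 4*G (x(G, I) = 2 - (G + G)*(-2) = 2 - 2*G*(-2) = 2 - (-4)*G = 2 + 4*G)
H(c, r) = -4*r
R(d) = -14*d**2 (R(d) = (d + d)*(d - 4*(d + d)) = (2*d)*(d - 8*d) = (2*d)*(-7*d) = -14*d**2)
(-121 + R(x(4, 5)))**2 = (-121 - 14*(2 + 4*4)**2)**2 = (-121 - 14*(2 + 16)**2)**2 = (-121 - 14*18**2)**2 = (-121 - 14*324)**2 = (-121 - 4536)**2 = (-4657)**2 = 21687649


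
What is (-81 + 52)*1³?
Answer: -29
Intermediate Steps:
(-81 + 52)*1³ = -29*1 = -29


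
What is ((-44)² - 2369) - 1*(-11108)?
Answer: 10675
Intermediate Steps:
((-44)² - 2369) - 1*(-11108) = (1936 - 2369) + 11108 = -433 + 11108 = 10675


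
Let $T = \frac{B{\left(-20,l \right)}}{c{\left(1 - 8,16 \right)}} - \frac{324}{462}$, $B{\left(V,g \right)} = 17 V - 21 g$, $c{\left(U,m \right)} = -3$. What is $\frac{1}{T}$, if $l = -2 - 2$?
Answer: $\frac{231}{19550} \approx 0.011816$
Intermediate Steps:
$l = -4$ ($l = -2 - 2 = -4$)
$B{\left(V,g \right)} = - 21 g + 17 V$
$T = \frac{19550}{231}$ ($T = \frac{\left(-21\right) \left(-4\right) + 17 \left(-20\right)}{-3} - \frac{324}{462} = \left(84 - 340\right) \left(- \frac{1}{3}\right) - \frac{54}{77} = \left(-256\right) \left(- \frac{1}{3}\right) - \frac{54}{77} = \frac{256}{3} - \frac{54}{77} = \frac{19550}{231} \approx 84.632$)
$\frac{1}{T} = \frac{1}{\frac{19550}{231}} = \frac{231}{19550}$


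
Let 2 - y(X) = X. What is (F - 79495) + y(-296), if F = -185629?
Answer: -264826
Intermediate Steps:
y(X) = 2 - X
(F - 79495) + y(-296) = (-185629 - 79495) + (2 - 1*(-296)) = -265124 + (2 + 296) = -265124 + 298 = -264826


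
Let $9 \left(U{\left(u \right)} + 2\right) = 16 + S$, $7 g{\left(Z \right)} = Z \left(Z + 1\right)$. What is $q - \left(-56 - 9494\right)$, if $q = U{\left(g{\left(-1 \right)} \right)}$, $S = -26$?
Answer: $\frac{85922}{9} \approx 9546.9$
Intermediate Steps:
$g{\left(Z \right)} = \frac{Z \left(1 + Z\right)}{7}$ ($g{\left(Z \right)} = \frac{Z \left(Z + 1\right)}{7} = \frac{Z \left(1 + Z\right)}{7}$)
$U{\left(u \right)} = - \frac{28}{9}$ ($U{\left(u \right)} = -2 + \frac{16 - 26}{9} = -2 + \frac{1}{9} \left(-10\right) = -2 - \frac{10}{9} = - \frac{28}{9}$)
$q = - \frac{28}{9} \approx -3.1111$
$q - \left(-56 - 9494\right) = - \frac{28}{9} - \left(-56 - 9494\right) = - \frac{28}{9} - -9550 = - \frac{28}{9} + 9550 = \frac{85922}{9}$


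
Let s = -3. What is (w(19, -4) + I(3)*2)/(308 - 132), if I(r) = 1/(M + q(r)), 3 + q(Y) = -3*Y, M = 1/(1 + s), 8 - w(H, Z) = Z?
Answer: 37/550 ≈ 0.067273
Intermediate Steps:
w(H, Z) = 8 - Z
M = -1/2 (M = 1/(1 - 3) = 1/(-2) = -1/2 ≈ -0.50000)
q(Y) = -3 - 3*Y
I(r) = 1/(-7/2 - 3*r) (I(r) = 1/(-1/2 + (-3 - 3*r)) = 1/(-7/2 - 3*r))
(w(19, -4) + I(3)*2)/(308 - 132) = ((8 - 1*(-4)) - 2/(7 + 6*3)*2)/(308 - 132) = ((8 + 4) - 2/(7 + 18)*2)/176 = (12 - 2/25*2)*(1/176) = (12 - 4/25)*(1/176) = (296/25)*(1/176) = 37/550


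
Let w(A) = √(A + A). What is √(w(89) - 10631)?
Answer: √(-10631 + √178) ≈ 103.04*I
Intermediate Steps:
w(A) = √2*√A (w(A) = √(2*A) = √2*√A)
√(w(89) - 10631) = √(√2*√89 - 10631) = √(√178 - 10631) = √(-10631 + √178)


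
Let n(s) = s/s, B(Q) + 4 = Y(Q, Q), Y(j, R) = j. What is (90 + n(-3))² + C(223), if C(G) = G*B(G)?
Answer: 57118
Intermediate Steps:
B(Q) = -4 + Q
n(s) = 1
C(G) = G*(-4 + G)
(90 + n(-3))² + C(223) = (90 + 1)² + 223*(-4 + 223) = 91² + 223*219 = 8281 + 48837 = 57118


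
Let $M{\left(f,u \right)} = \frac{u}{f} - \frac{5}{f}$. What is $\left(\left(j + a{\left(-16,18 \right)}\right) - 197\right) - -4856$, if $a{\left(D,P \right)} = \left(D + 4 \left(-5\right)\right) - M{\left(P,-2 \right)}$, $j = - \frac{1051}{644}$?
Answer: $\frac{26787703}{5796} \approx 4621.8$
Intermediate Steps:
$M{\left(f,u \right)} = - \frac{5}{f} + \frac{u}{f}$
$j = - \frac{1051}{644}$ ($j = \left(-1051\right) \frac{1}{644} = - \frac{1051}{644} \approx -1.632$)
$a{\left(D,P \right)} = -20 + D + \frac{7}{P}$ ($a{\left(D,P \right)} = \left(D + 4 \left(-5\right)\right) - \frac{-5 - 2}{P} = \left(D - 20\right) - \frac{1}{P} \left(-7\right) = \left(-20 + D\right) - - \frac{7}{P} = \left(-20 + D\right) + \frac{7}{P} = -20 + D + \frac{7}{P}$)
$\left(\left(j + a{\left(-16,18 \right)}\right) - 197\right) - -4856 = \left(\left(- \frac{1051}{644} - \left(36 - \frac{7}{18}\right)\right) - 197\right) - -4856 = \left(\left(- \frac{1051}{644} - \frac{641}{18}\right) - 197\right) + 4856 = \left(- \frac{215861}{5796} - 197\right) + 4856 = - \frac{1357673}{5796} + 4856 = \frac{26787703}{5796}$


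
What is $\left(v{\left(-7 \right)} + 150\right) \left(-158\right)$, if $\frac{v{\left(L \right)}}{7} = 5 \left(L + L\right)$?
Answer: $53720$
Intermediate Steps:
$v{\left(L \right)} = 70 L$ ($v{\left(L \right)} = 7 \cdot 5 \left(L + L\right) = 7 \cdot 5 \cdot 2 L = 7 \cdot 10 L = 70 L$)
$\left(v{\left(-7 \right)} + 150\right) \left(-158\right) = \left(70 \left(-7\right) + 150\right) \left(-158\right) = \left(-490 + 150\right) \left(-158\right) = \left(-340\right) \left(-158\right) = 53720$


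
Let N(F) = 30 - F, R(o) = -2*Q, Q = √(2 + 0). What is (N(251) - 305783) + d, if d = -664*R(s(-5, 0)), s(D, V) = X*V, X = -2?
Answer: -306004 + 1328*√2 ≈ -3.0413e+5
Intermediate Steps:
Q = √2 ≈ 1.4142
s(D, V) = -2*V
R(o) = -2*√2
d = 1328*√2 (d = -(-1328)*√2 = 1328*√2 ≈ 1878.1)
(N(251) - 305783) + d = ((30 - 1*251) - 305783) + 1328*√2 = ((30 - 251) - 305783) + 1328*√2 = (-221 - 305783) + 1328*√2 = -306004 + 1328*√2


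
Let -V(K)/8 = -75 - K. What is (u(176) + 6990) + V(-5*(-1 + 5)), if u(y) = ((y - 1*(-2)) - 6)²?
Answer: 37014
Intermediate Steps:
V(K) = 600 + 8*K (V(K) = -8*(-75 - K) = 600 + 8*K)
u(y) = (-4 + y)² (u(y) = ((y + 2) - 6)² = ((2 + y) - 6)² = (-4 + y)²)
(u(176) + 6990) + V(-5*(-1 + 5)) = ((-4 + 176)² + 6990) + (600 + 8*(-5*(-1 + 5))) = (172² + 6990) + (600 + 8*(-5*4)) = (29584 + 6990) + (600 + 8*(-20)) = 36574 + (600 - 160) = 36574 + 440 = 37014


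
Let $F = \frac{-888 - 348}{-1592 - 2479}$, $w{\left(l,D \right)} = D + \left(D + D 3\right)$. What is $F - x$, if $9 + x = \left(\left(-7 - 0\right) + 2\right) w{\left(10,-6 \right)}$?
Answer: $- \frac{190925}{1357} \approx -140.7$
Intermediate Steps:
$w{\left(l,D \right)} = 5 D$ ($w{\left(l,D \right)} = D + \left(D + 3 D\right) = D + 4 D = 5 D$)
$F = \frac{412}{1357}$ ($F = - \frac{1236}{-4071} = \left(-1236\right) \left(- \frac{1}{4071}\right) = \frac{412}{1357} \approx 0.30361$)
$x = 141$ ($x = -9 + \left(\left(-7 - 0\right) + 2\right) 5 \left(-6\right) = -9 + \left(\left(-7 + 0\right) + 2\right) \left(-30\right) = -9 + \left(-7 + 2\right) \left(-30\right) = -9 - -150 = -9 + 150 = 141$)
$F - x = \frac{412}{1357} - 141 = - \frac{190925}{1357}$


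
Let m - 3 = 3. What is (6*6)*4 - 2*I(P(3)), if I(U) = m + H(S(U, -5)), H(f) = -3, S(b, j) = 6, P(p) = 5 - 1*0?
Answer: 138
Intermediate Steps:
P(p) = 5 (P(p) = 5 + 0 = 5)
m = 6 (m = 3 + 3 = 6)
I(U) = 3 (I(U) = 6 - 3 = 3)
(6*6)*4 - 2*I(P(3)) = (6*6)*4 - 2*3 = 36*4 - 6 = 144 - 6 = 138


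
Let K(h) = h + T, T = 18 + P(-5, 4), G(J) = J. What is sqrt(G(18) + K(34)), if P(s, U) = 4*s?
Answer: 5*sqrt(2) ≈ 7.0711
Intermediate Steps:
T = -2 (T = 18 + 4*(-5) = 18 - 20 = -2)
K(h) = -2 + h (K(h) = h - 2 = -2 + h)
sqrt(G(18) + K(34)) = sqrt(18 + (-2 + 34)) = sqrt(18 + 32) = sqrt(50) = 5*sqrt(2)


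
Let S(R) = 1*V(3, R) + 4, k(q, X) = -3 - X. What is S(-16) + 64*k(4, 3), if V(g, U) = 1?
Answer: -379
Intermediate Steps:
S(R) = 5 (S(R) = 1*1 + 4 = 1 + 4 = 5)
S(-16) + 64*k(4, 3) = 5 + 64*(-3 - 1*3) = 5 + 64*(-3 - 3) = 5 + 64*(-6) = 5 - 384 = -379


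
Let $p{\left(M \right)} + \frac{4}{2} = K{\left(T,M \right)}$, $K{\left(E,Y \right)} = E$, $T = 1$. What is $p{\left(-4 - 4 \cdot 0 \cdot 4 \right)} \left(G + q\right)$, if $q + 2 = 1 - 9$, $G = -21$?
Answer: $31$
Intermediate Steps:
$p{\left(M \right)} = -1$ ($p{\left(M \right)} = -2 + 1 = -1$)
$q = -10$ ($q = -2 + \left(1 - 9\right) = -2 - 8 = -10$)
$p{\left(-4 - 4 \cdot 0 \cdot 4 \right)} \left(G + q\right) = - (-21 - 10) = \left(-1\right) \left(-31\right) = 31$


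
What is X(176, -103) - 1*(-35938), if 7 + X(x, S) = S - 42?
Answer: 35786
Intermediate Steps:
X(x, S) = -49 + S (X(x, S) = -7 + (S - 42) = -7 + (-42 + S) = -49 + S)
X(176, -103) - 1*(-35938) = (-49 - 103) - 1*(-35938) = -152 + 35938 = 35786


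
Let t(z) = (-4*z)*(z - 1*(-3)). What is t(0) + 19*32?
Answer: 608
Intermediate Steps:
t(z) = -4*z*(3 + z) (t(z) = (-4*z)*(z + 3) = (-4*z)*(3 + z) = -4*z*(3 + z))
t(0) + 19*32 = -4*0*(3 + 0) + 19*32 = -4*0*3 + 608 = 0 + 608 = 608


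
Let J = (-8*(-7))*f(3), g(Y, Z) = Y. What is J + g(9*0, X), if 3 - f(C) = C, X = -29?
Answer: 0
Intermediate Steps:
f(C) = 3 - C
J = 0 (J = (-8*(-7))*(3 - 1*3) = 56*(3 - 3) = 56*0 = 0)
J + g(9*0, X) = 0 + 9*0 = 0 + 0 = 0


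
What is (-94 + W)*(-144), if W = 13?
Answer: 11664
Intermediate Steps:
(-94 + W)*(-144) = (-94 + 13)*(-144) = -81*(-144) = 11664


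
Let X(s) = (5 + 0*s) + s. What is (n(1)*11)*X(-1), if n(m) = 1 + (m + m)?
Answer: 132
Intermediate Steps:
n(m) = 1 + 2*m
X(s) = 5 + s (X(s) = (5 + 0) + s = 5 + s)
(n(1)*11)*X(-1) = ((1 + 2*1)*11)*(5 - 1) = ((1 + 2)*11)*4 = (3*11)*4 = 33*4 = 132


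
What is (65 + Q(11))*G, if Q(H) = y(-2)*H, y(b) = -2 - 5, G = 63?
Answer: -756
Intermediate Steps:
y(b) = -7
Q(H) = -7*H
(65 + Q(11))*G = (65 - 7*11)*63 = (65 - 77)*63 = -12*63 = -756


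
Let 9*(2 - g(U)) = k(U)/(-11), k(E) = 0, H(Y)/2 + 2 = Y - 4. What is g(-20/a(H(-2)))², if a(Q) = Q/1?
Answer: 4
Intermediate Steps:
H(Y) = -12 + 2*Y (H(Y) = -4 + 2*(Y - 4) = -4 + 2*(-4 + Y) = -4 + (-8 + 2*Y) = -12 + 2*Y)
a(Q) = Q (a(Q) = Q*1 = Q)
g(U) = 2 (g(U) = 2 - 0/(-11) = 2 - 0*(-1)/11 = 2 - ⅑*0 = 2 + 0 = 2)
g(-20/a(H(-2)))² = 2² = 4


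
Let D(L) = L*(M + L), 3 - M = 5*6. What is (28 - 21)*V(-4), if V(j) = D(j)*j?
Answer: -3472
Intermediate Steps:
M = -27 (M = 3 - 5*6 = 3 - 1*30 = 3 - 30 = -27)
D(L) = L*(-27 + L)
V(j) = j²*(-27 + j) (V(j) = (j*(-27 + j))*j = j²*(-27 + j))
(28 - 21)*V(-4) = (28 - 21)*((-4)²*(-27 - 4)) = 7*(16*(-31)) = 7*(-496) = -3472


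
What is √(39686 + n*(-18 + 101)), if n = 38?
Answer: 6*√1190 ≈ 206.98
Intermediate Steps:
√(39686 + n*(-18 + 101)) = √(39686 + 38*(-18 + 101)) = √(39686 + 38*83) = √(39686 + 3154) = √42840 = 6*√1190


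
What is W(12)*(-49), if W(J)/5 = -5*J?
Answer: 14700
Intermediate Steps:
W(J) = -25*J (W(J) = 5*(-5*J) = -25*J)
W(12)*(-49) = -25*12*(-49) = -300*(-49) = 14700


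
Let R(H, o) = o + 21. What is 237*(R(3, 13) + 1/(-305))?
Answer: 2457453/305 ≈ 8057.2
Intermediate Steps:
R(H, o) = 21 + o
237*(R(3, 13) + 1/(-305)) = 237*((21 + 13) + 1/(-305)) = 237*(34 - 1/305) = 237*(10369/305) = 2457453/305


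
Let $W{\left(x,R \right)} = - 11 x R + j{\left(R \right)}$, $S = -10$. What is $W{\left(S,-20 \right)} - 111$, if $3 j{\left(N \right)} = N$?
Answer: $- \frac{6953}{3} \approx -2317.7$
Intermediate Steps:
$j{\left(N \right)} = \frac{N}{3}$
$W{\left(x,R \right)} = \frac{R}{3} - 11 R x$ ($W{\left(x,R \right)} = - 11 x R + \frac{R}{3} = - 11 R x + \frac{R}{3} = \frac{R}{3} - 11 R x$)
$W{\left(S,-20 \right)} - 111 = \frac{1}{3} \left(-20\right) \left(1 - -330\right) - 111 = \frac{1}{3} \left(-20\right) \left(1 + 330\right) - 111 = \frac{1}{3} \left(-20\right) 331 - 111 = - \frac{6620}{3} - 111 = - \frac{6953}{3}$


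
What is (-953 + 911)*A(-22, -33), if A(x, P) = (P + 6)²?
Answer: -30618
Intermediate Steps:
A(x, P) = (6 + P)²
(-953 + 911)*A(-22, -33) = (-953 + 911)*(6 - 33)² = -42*(-27)² = -42*729 = -30618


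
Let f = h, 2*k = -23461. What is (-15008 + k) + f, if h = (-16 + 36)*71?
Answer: -50637/2 ≈ -25319.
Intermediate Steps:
k = -23461/2 (k = (½)*(-23461) = -23461/2 ≈ -11731.)
h = 1420 (h = 20*71 = 1420)
f = 1420
(-15008 + k) + f = (-15008 - 23461/2) + 1420 = -53477/2 + 1420 = -50637/2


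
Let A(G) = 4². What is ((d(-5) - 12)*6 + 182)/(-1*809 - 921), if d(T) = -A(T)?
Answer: -7/865 ≈ -0.0080925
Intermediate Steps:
A(G) = 16
d(T) = -16 (d(T) = -1*16 = -16)
((d(-5) - 12)*6 + 182)/(-1*809 - 921) = ((-16 - 12)*6 + 182)/(-1*809 - 921) = (-28*6 + 182)/(-809 - 921) = (-168 + 182)/(-1730) = 14*(-1/1730) = -7/865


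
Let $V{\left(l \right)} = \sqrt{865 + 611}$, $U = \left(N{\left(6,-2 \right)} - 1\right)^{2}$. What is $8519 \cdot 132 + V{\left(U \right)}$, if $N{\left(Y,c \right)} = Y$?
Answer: $1124508 + 6 \sqrt{41} \approx 1.1245 \cdot 10^{6}$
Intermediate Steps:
$U = 25$ ($U = \left(6 - 1\right)^{2} = 5^{2} = 25$)
$V{\left(l \right)} = 6 \sqrt{41}$ ($V{\left(l \right)} = \sqrt{1476} = 6 \sqrt{41}$)
$8519 \cdot 132 + V{\left(U \right)} = 8519 \cdot 132 + 6 \sqrt{41} = 1124508 + 6 \sqrt{41}$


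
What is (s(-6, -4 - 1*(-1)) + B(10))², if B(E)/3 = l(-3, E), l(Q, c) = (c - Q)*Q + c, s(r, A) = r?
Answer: 8649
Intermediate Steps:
l(Q, c) = c + Q*(c - Q) (l(Q, c) = Q*(c - Q) + c = c + Q*(c - Q))
B(E) = -27 - 6*E (B(E) = 3*(E - 1*(-3)² - 3*E) = 3*(E - 1*9 - 3*E) = 3*(E - 9 - 3*E) = 3*(-9 - 2*E) = -27 - 6*E)
(s(-6, -4 - 1*(-1)) + B(10))² = (-6 + (-27 - 6*10))² = (-6 + (-27 - 60))² = (-6 - 87)² = (-93)² = 8649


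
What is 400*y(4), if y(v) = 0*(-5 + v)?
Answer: 0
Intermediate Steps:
y(v) = 0
400*y(4) = 400*0 = 0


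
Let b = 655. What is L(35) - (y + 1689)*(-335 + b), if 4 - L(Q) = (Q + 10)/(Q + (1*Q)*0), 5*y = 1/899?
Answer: -3401224007/6293 ≈ -5.4048e+5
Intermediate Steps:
y = 1/4495 (y = (1/5)/899 = (1/5)*(1/899) = 1/4495 ≈ 0.00022247)
L(Q) = 4 - (10 + Q)/Q (L(Q) = 4 - (Q + 10)/(Q + (1*Q)*0) = 4 - (10 + Q)/(Q + Q*0) = 4 - (10 + Q)/(Q + 0) = 4 - (10 + Q)/Q)
L(35) - (y + 1689)*(-335 + b) = (3 - 10/35) - (1/4495 + 1689)*(-335 + 655) = (3 - 10*1/35) - 7592056*320/4495 = (3 - 2/7) - 1*485891584/899 = 19/7 - 485891584/899 = -3401224007/6293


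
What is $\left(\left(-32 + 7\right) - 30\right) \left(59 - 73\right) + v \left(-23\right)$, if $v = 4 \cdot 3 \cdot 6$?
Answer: $-886$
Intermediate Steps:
$v = 72$ ($v = 12 \cdot 6 = 72$)
$\left(\left(-32 + 7\right) - 30\right) \left(59 - 73\right) + v \left(-23\right) = \left(\left(-32 + 7\right) - 30\right) \left(59 - 73\right) + 72 \left(-23\right) = \left(-25 - 30\right) \left(-14\right) - 1656 = \left(-55\right) \left(-14\right) - 1656 = 770 - 1656 = -886$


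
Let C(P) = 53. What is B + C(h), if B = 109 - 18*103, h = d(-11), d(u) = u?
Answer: -1692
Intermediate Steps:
h = -11
B = -1745 (B = 109 - 1854 = -1745)
B + C(h) = -1745 + 53 = -1692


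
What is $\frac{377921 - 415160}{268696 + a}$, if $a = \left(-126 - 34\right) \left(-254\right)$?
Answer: $- \frac{12413}{103112} \approx -0.12038$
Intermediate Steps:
$a = 40640$ ($a = \left(-160\right) \left(-254\right) = 40640$)
$\frac{377921 - 415160}{268696 + a} = \frac{377921 - 415160}{268696 + 40640} = - \frac{37239}{309336} = \left(-37239\right) \frac{1}{309336} = - \frac{12413}{103112}$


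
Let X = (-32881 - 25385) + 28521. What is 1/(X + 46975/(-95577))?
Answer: -95577/2842984840 ≈ -3.3619e-5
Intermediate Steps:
X = -29745 (X = -58266 + 28521 = -29745)
1/(X + 46975/(-95577)) = 1/(-29745 + 46975/(-95577)) = 1/(-29745 + 46975*(-1/95577)) = 1/(-29745 - 46975/95577) = 1/(-2842984840/95577) = -95577/2842984840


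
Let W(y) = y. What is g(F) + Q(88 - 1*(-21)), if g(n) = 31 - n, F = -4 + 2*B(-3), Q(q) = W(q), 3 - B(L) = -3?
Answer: 132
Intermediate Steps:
B(L) = 6 (B(L) = 3 - 1*(-3) = 3 + 3 = 6)
Q(q) = q
F = 8 (F = -4 + 2*6 = -4 + 12 = 8)
g(F) + Q(88 - 1*(-21)) = (31 - 1*8) + (88 - 1*(-21)) = (31 - 8) + (88 + 21) = 23 + 109 = 132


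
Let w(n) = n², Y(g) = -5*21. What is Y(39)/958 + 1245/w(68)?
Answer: 353595/2214896 ≈ 0.15964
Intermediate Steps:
Y(g) = -105
Y(39)/958 + 1245/w(68) = -105/958 + 1245/(68²) = -105*1/958 + 1245/4624 = -105/958 + 1245*(1/4624) = -105/958 + 1245/4624 = 353595/2214896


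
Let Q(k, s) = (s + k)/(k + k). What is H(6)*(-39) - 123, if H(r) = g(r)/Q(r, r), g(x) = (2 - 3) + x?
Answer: -318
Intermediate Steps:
Q(k, s) = (k + s)/(2*k) (Q(k, s) = (k + s)/((2*k)) = (k + s)*(1/(2*k)) = (k + s)/(2*k))
g(x) = -1 + x
H(r) = -1 + r (H(r) = (-1 + r)/(((r + r)/(2*r))) = (-1 + r)/(((2*r)/(2*r))) = (-1 + r)/1 = (-1 + r)*1 = -1 + r)
H(6)*(-39) - 123 = (-1 + 6)*(-39) - 123 = 5*(-39) - 123 = -195 - 123 = -318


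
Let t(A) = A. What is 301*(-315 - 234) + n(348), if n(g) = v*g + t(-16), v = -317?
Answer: -275581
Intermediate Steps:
n(g) = -16 - 317*g (n(g) = -317*g - 16 = -16 - 317*g)
301*(-315 - 234) + n(348) = 301*(-315 - 234) + (-16 - 317*348) = 301*(-549) + (-16 - 110316) = -165249 - 110332 = -275581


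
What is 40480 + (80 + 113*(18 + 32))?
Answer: 46210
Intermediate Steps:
40480 + (80 + 113*(18 + 32)) = 40480 + (80 + 113*50) = 40480 + (80 + 5650) = 40480 + 5730 = 46210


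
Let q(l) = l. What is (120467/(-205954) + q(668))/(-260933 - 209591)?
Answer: -137456805/96906299896 ≈ -0.0014185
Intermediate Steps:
(120467/(-205954) + q(668))/(-260933 - 209591) = (120467/(-205954) + 668)/(-260933 - 209591) = (120467*(-1/205954) + 668)/(-470524) = (-120467/205954 + 668)*(-1/470524) = (137456805/205954)*(-1/470524) = -137456805/96906299896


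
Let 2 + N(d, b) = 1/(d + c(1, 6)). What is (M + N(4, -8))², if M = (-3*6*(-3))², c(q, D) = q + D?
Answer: 1027523025/121 ≈ 8.4919e+6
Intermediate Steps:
c(q, D) = D + q
N(d, b) = -2 + 1/(7 + d) (N(d, b) = -2 + 1/(d + (6 + 1)) = -2 + 1/(d + 7) = -2 + 1/(7 + d))
M = 2916 (M = (-18*(-3))² = 54² = 2916)
(M + N(4, -8))² = (2916 + (-13 - 2*4)/(7 + 4))² = (2916 + (-13 - 8)/11)² = (2916 + (1/11)*(-21))² = (2916 - 21/11)² = (32055/11)² = 1027523025/121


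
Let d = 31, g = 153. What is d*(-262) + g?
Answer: -7969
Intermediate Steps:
d*(-262) + g = 31*(-262) + 153 = -8122 + 153 = -7969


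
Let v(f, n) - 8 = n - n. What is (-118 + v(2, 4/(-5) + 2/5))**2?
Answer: 12100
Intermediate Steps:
v(f, n) = 8 (v(f, n) = 8 + (n - n) = 8 + 0 = 8)
(-118 + v(2, 4/(-5) + 2/5))**2 = (-118 + 8)**2 = (-110)**2 = 12100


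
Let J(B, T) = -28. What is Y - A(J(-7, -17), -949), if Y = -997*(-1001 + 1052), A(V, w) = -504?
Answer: -50343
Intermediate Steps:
Y = -50847 (Y = -997*51 = -50847)
Y - A(J(-7, -17), -949) = -50847 - 1*(-504) = -50847 + 504 = -50343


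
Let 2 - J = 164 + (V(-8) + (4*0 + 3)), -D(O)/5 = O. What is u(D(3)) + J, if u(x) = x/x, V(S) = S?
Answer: -156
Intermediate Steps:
D(O) = -5*O
u(x) = 1
J = -157 (J = 2 - (164 + (-8 + (4*0 + 3))) = 2 - (164 + (-8 + (0 + 3))) = 2 - (164 + (-8 + 3)) = 2 - (164 - 5) = 2 - 1*159 = 2 - 159 = -157)
u(D(3)) + J = 1 - 157 = -156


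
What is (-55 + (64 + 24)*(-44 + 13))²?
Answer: 7745089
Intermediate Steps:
(-55 + (64 + 24)*(-44 + 13))² = (-55 + 88*(-31))² = (-55 - 2728)² = (-2783)² = 7745089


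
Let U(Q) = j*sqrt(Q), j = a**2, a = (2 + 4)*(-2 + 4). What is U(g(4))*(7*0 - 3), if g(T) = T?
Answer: -864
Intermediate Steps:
a = 12 (a = 6*2 = 12)
j = 144 (j = 12**2 = 144)
U(Q) = 144*sqrt(Q)
U(g(4))*(7*0 - 3) = (144*sqrt(4))*(7*0 - 3) = (144*2)*(0 - 3) = 288*(-3) = -864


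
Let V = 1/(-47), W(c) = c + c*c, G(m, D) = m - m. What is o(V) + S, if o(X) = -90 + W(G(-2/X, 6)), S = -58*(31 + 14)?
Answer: -2700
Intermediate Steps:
S = -2610 (S = -58*45 = -2610)
G(m, D) = 0
W(c) = c + c**2
V = -1/47 ≈ -0.021277
o(X) = -90 (o(X) = -90 + 0*(1 + 0) = -90 + 0*1 = -90 + 0 = -90)
o(V) + S = -90 - 2610 = -2700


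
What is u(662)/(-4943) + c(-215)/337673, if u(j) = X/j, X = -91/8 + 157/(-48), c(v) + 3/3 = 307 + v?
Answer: 2075806001/7576840299552 ≈ 0.00027397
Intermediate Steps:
c(v) = 306 + v (c(v) = -1 + (307 + v) = 306 + v)
X = -703/48 (X = -91*1/8 + 157*(-1/48) = -91/8 - 157/48 = -703/48 ≈ -14.646)
u(j) = -703/(48*j)
u(662)/(-4943) + c(-215)/337673 = -703/48/662/(-4943) + (306 - 215)/337673 = -703/48*1/662*(-1/4943) + 91*(1/337673) = -703/31776*(-1/4943) + 13/48239 = 703/157068768 + 13/48239 = 2075806001/7576840299552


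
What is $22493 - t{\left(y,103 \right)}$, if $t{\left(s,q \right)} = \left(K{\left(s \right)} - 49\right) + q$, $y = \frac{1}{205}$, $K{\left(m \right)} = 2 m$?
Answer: $\frac{4599993}{205} \approx 22439.0$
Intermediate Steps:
$y = \frac{1}{205} \approx 0.0048781$
$t{\left(s,q \right)} = -49 + q + 2 s$ ($t{\left(s,q \right)} = \left(2 s - 49\right) + q = \left(-49 + 2 s\right) + q = -49 + q + 2 s$)
$22493 - t{\left(y,103 \right)} = 22493 - \left(-49 + 103 + 2 \cdot \frac{1}{205}\right) = 22493 - \left(-49 + 103 + \frac{2}{205}\right) = 22493 - \frac{11072}{205} = \frac{4599993}{205}$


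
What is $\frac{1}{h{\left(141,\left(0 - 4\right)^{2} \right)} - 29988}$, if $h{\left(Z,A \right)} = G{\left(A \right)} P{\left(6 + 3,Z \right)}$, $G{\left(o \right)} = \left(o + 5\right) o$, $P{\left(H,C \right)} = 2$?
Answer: $- \frac{1}{29316} \approx -3.4111 \cdot 10^{-5}$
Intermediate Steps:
$G{\left(o \right)} = o \left(5 + o\right)$ ($G{\left(o \right)} = \left(5 + o\right) o = o \left(5 + o\right)$)
$h{\left(Z,A \right)} = 2 A \left(5 + A\right)$ ($h{\left(Z,A \right)} = A \left(5 + A\right) 2 = 2 A \left(5 + A\right)$)
$\frac{1}{h{\left(141,\left(0 - 4\right)^{2} \right)} - 29988} = \frac{1}{2 \left(0 - 4\right)^{2} \left(5 + \left(0 - 4\right)^{2}\right) - 29988} = \frac{1}{2 \left(-4\right)^{2} \left(5 + \left(-4\right)^{2}\right) - 29988} = \frac{1}{2 \cdot 16 \left(5 + 16\right) - 29988} = \frac{1}{2 \cdot 16 \cdot 21 - 29988} = \frac{1}{672 - 29988} = \frac{1}{-29316} = - \frac{1}{29316}$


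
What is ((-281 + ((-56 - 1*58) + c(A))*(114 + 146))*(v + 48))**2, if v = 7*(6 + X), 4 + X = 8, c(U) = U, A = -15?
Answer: 15927107210884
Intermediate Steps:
X = 4 (X = -4 + 8 = 4)
v = 70 (v = 7*(6 + 4) = 7*10 = 70)
((-281 + ((-56 - 1*58) + c(A))*(114 + 146))*(v + 48))**2 = ((-281 + ((-56 - 1*58) - 15)*(114 + 146))*(70 + 48))**2 = ((-281 + ((-56 - 58) - 15)*260)*118)**2 = ((-281 + (-114 - 15)*260)*118)**2 = ((-281 - 129*260)*118)**2 = ((-281 - 33540)*118)**2 = (-33821*118)**2 = (-3990878)**2 = 15927107210884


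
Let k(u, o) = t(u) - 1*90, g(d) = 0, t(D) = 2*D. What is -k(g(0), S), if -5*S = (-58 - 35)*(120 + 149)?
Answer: 90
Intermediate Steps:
S = 25017/5 (S = -(-58 - 35)*(120 + 149)/5 = -(-93)*269/5 = -1/5*(-25017) = 25017/5 ≈ 5003.4)
k(u, o) = -90 + 2*u (k(u, o) = 2*u - 1*90 = 2*u - 90 = -90 + 2*u)
-k(g(0), S) = -(-90 + 2*0) = -(-90 + 0) = -1*(-90) = 90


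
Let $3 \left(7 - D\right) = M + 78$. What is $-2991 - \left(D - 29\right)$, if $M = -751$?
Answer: $- \frac{9580}{3} \approx -3193.3$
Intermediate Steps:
$D = \frac{694}{3}$ ($D = 7 - \frac{-751 + 78}{3} = 7 - - \frac{673}{3} = 7 + \frac{673}{3} = \frac{694}{3} \approx 231.33$)
$-2991 - \left(D - 29\right) = -2991 - \left(\frac{694}{3} - 29\right) = -2991 - \frac{607}{3} = - \frac{9580}{3}$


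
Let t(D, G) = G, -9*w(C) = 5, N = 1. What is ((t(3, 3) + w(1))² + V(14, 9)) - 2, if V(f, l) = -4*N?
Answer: -2/81 ≈ -0.024691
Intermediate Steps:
w(C) = -5/9 (w(C) = -⅑*5 = -5/9)
V(f, l) = -4 (V(f, l) = -4*1 = -4)
((t(3, 3) + w(1))² + V(14, 9)) - 2 = ((3 - 5/9)² - 4) - 2 = ((22/9)² - 4) - 2 = (484/81 - 4) - 2 = 160/81 - 2 = -2/81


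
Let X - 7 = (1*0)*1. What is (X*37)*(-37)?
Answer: -9583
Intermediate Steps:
X = 7 (X = 7 + (1*0)*1 = 7 + 0*1 = 7 + 0 = 7)
(X*37)*(-37) = (7*37)*(-37) = 259*(-37) = -9583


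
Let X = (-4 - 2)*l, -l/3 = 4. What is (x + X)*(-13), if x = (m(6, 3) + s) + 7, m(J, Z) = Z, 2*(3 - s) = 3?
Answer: -2171/2 ≈ -1085.5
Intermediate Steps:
s = 3/2 (s = 3 - ½*3 = 3 - 3/2 = 3/2 ≈ 1.5000)
l = -12 (l = -3*4 = -12)
X = 72 (X = (-4 - 2)*(-12) = -6*(-12) = 72)
x = 23/2 (x = (3 + 3/2) + 7 = 9/2 + 7 = 23/2 ≈ 11.500)
(x + X)*(-13) = (23/2 + 72)*(-13) = (167/2)*(-13) = -2171/2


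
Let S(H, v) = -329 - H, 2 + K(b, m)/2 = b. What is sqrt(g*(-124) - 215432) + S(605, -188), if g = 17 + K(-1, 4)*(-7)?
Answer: -934 + 2*I*sqrt(55687) ≈ -934.0 + 471.96*I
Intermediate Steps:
K(b, m) = -4 + 2*b
g = 59 (g = 17 + (-4 + 2*(-1))*(-7) = 17 + (-4 - 2)*(-7) = 17 - 6*(-7) = 17 + 42 = 59)
sqrt(g*(-124) - 215432) + S(605, -188) = sqrt(59*(-124) - 215432) + (-329 - 1*605) = sqrt(-7316 - 215432) + (-329 - 605) = sqrt(-222748) - 934 = 2*I*sqrt(55687) - 934 = -934 + 2*I*sqrt(55687)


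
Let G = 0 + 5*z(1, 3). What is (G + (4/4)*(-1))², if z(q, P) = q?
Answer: 16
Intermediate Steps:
G = 5 (G = 0 + 5*1 = 0 + 5 = 5)
(G + (4/4)*(-1))² = (5 + (4/4)*(-1))² = (5 + (4*(¼))*(-1))² = (5 + 1*(-1))² = (5 - 1)² = 4² = 16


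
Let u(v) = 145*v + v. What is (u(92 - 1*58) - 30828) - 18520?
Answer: -44384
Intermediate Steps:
u(v) = 146*v
(u(92 - 1*58) - 30828) - 18520 = (146*(92 - 1*58) - 30828) - 18520 = (146*(92 - 58) - 30828) - 18520 = (146*34 - 30828) - 18520 = (4964 - 30828) - 18520 = -25864 - 18520 = -44384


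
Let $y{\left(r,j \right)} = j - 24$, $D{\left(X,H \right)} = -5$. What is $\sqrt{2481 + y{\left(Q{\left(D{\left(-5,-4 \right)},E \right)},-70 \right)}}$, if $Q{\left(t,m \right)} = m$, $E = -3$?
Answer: $\sqrt{2387} \approx 48.857$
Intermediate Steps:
$y{\left(r,j \right)} = -24 + j$ ($y{\left(r,j \right)} = j - 24 = -24 + j$)
$\sqrt{2481 + y{\left(Q{\left(D{\left(-5,-4 \right)},E \right)},-70 \right)}} = \sqrt{2481 - 94} = \sqrt{2387}$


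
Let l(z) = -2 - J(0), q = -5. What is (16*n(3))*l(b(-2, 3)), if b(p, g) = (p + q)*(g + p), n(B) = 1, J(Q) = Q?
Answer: -32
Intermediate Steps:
b(p, g) = (-5 + p)*(g + p) (b(p, g) = (p - 5)*(g + p) = (-5 + p)*(g + p))
l(z) = -2 (l(z) = -2 - 1*0 = -2 + 0 = -2)
(16*n(3))*l(b(-2, 3)) = (16*1)*(-2) = 16*(-2) = -32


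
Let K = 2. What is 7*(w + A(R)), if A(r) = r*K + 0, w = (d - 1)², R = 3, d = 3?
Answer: 70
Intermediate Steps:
w = 4 (w = (3 - 1)² = 2² = 4)
A(r) = 2*r (A(r) = r*2 + 0 = 2*r + 0 = 2*r)
7*(w + A(R)) = 7*(4 + 2*3) = 7*(4 + 6) = 7*10 = 70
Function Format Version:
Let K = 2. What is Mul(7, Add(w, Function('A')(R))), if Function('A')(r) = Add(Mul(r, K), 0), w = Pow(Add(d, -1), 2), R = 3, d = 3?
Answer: 70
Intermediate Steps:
w = 4 (w = Pow(Add(3, -1), 2) = Pow(2, 2) = 4)
Function('A')(r) = Mul(2, r) (Function('A')(r) = Add(Mul(r, 2), 0) = Add(Mul(2, r), 0) = Mul(2, r))
Mul(7, Add(w, Function('A')(R))) = Mul(7, Add(4, Mul(2, 3))) = Mul(7, Add(4, 6)) = Mul(7, 10) = 70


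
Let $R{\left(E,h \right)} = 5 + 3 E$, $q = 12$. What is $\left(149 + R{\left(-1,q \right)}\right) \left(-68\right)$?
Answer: $-10268$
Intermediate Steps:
$\left(149 + R{\left(-1,q \right)}\right) \left(-68\right) = \left(149 + \left(5 + 3 \left(-1\right)\right)\right) \left(-68\right) = \left(149 + \left(5 - 3\right)\right) \left(-68\right) = \left(149 + 2\right) \left(-68\right) = 151 \left(-68\right) = -10268$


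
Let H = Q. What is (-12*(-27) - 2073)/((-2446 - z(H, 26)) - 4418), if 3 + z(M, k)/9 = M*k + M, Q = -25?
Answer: 583/254 ≈ 2.2953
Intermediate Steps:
H = -25
z(M, k) = -27 + 9*M + 9*M*k (z(M, k) = -27 + 9*(M*k + M) = -27 + 9*(M + M*k) = -27 + (9*M + 9*M*k) = -27 + 9*M + 9*M*k)
(-12*(-27) - 2073)/((-2446 - z(H, 26)) - 4418) = (-12*(-27) - 2073)/((-2446 - (-27 + 9*(-25) + 9*(-25)*26)) - 4418) = (324 - 2073)/((-2446 - (-27 - 225 - 5850)) - 4418) = -1749/((-2446 - 1*(-6102)) - 4418) = -1749/((-2446 + 6102) - 4418) = -1749/(3656 - 4418) = -1749/(-762) = -1749*(-1/762) = 583/254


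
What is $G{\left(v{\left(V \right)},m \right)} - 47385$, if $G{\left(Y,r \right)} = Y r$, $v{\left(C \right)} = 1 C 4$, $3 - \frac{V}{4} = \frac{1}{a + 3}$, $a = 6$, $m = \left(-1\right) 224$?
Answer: $- \frac{519649}{9} \approx -57739.0$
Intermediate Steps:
$m = -224$
$V = \frac{104}{9}$ ($V = 12 - \frac{4}{6 + 3} = 12 - \frac{4}{9} = \frac{104}{9} \approx 11.556$)
$v{\left(C \right)} = 4 C$ ($v{\left(C \right)} = C 4 = 4 C$)
$G{\left(v{\left(V \right)},m \right)} - 47385 = 4 \cdot \frac{104}{9} \left(-224\right) - 47385 = \frac{416}{9} \left(-224\right) - 47385 = - \frac{93184}{9} - 47385 = - \frac{519649}{9}$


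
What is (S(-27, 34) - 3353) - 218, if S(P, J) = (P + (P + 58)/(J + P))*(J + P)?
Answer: -3729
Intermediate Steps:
S(P, J) = (J + P)*(P + (58 + P)/(J + P)) (S(P, J) = (P + (58 + P)/(J + P))*(J + P) = (J + P)*(P + (58 + P)/(J + P)))
(S(-27, 34) - 3353) - 218 = ((58 - 27 + (-27)² + 34*(-27)) - 3353) - 218 = ((58 - 27 + 729 - 918) - 3353) - 218 = (-158 - 3353) - 218 = -3511 - 218 = -3729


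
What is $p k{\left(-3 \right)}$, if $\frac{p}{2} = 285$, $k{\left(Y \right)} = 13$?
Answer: $7410$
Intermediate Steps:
$p = 570$ ($p = 2 \cdot 285 = 570$)
$p k{\left(-3 \right)} = 570 \cdot 13 = 7410$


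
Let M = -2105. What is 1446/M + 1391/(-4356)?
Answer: -9226831/9169380 ≈ -1.0063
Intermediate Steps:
1446/M + 1391/(-4356) = 1446/(-2105) + 1391/(-4356) = 1446*(-1/2105) + 1391*(-1/4356) = -1446/2105 - 1391/4356 = -9226831/9169380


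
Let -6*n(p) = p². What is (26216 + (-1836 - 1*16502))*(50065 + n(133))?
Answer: 371186413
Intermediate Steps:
n(p) = -p²/6
(26216 + (-1836 - 1*16502))*(50065 + n(133)) = (26216 + (-1836 - 1*16502))*(50065 - ⅙*133²) = (26216 + (-1836 - 16502))*(50065 - ⅙*17689) = (26216 - 18338)*(50065 - 17689/6) = 7878*(282701/6) = 371186413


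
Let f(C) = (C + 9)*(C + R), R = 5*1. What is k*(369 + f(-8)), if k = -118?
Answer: -43188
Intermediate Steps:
R = 5
f(C) = (5 + C)*(9 + C) (f(C) = (C + 9)*(C + 5) = (9 + C)*(5 + C) = (5 + C)*(9 + C))
k*(369 + f(-8)) = -118*(369 + (45 + (-8)² + 14*(-8))) = -118*(369 + (45 + 64 - 112)) = -118*(369 - 3) = -118*366 = -43188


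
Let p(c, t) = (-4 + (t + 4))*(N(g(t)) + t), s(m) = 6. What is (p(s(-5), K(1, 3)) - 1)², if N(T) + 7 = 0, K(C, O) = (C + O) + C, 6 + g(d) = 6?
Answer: 121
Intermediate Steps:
g(d) = 0 (g(d) = -6 + 6 = 0)
K(C, O) = O + 2*C
N(T) = -7 (N(T) = -7 + 0 = -7)
p(c, t) = t*(-7 + t) (p(c, t) = (-4 + (t + 4))*(-7 + t) = (-4 + (4 + t))*(-7 + t) = t*(-7 + t))
(p(s(-5), K(1, 3)) - 1)² = ((3 + 2*1)*(-7 + (3 + 2*1)) - 1)² = ((3 + 2)*(-7 + (3 + 2)) - 1)² = (5*(-7 + 5) - 1)² = (5*(-2) - 1)² = (-10 - 1)² = (-11)² = 121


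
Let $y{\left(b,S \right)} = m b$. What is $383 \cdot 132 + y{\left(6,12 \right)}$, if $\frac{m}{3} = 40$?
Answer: $51276$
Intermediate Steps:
$m = 120$ ($m = 3 \cdot 40 = 120$)
$y{\left(b,S \right)} = 120 b$
$383 \cdot 132 + y{\left(6,12 \right)} = 383 \cdot 132 + 120 \cdot 6 = 50556 + 720 = 51276$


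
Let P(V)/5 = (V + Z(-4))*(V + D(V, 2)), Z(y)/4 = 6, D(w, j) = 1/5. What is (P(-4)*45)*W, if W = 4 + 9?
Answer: -222300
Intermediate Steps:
D(w, j) = ⅕
Z(y) = 24 (Z(y) = 4*6 = 24)
W = 13
P(V) = 5*(24 + V)*(⅕ + V) (P(V) = 5*((V + 24)*(V + ⅕)) = 5*((24 + V)*(⅕ + V)) = 5*(24 + V)*(⅕ + V))
(P(-4)*45)*W = ((24 + 5*(-4)² + 121*(-4))*45)*13 = ((24 + 5*16 - 484)*45)*13 = ((24 + 80 - 484)*45)*13 = -380*45*13 = -17100*13 = -222300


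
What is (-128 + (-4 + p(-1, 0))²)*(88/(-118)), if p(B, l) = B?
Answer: 4532/59 ≈ 76.814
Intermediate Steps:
(-128 + (-4 + p(-1, 0))²)*(88/(-118)) = (-128 + (-4 - 1)²)*(88/(-118)) = (-128 + (-5)²)*(88*(-1/118)) = (-128 + 25)*(-44/59) = -103*(-44/59) = 4532/59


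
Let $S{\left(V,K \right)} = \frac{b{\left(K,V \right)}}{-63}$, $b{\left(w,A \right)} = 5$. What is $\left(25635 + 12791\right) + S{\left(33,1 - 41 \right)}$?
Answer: $\frac{2420833}{63} \approx 38426.0$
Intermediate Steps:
$S{\left(V,K \right)} = - \frac{5}{63}$ ($S{\left(V,K \right)} = \frac{5}{-63} = 5 \left(- \frac{1}{63}\right) = - \frac{5}{63}$)
$\left(25635 + 12791\right) + S{\left(33,1 - 41 \right)} = \left(25635 + 12791\right) - \frac{5}{63} = 38426 - \frac{5}{63} = \frac{2420833}{63}$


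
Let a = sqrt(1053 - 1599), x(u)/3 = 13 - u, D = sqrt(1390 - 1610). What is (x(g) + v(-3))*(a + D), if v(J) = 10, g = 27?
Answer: 32*I*(-sqrt(546) - 2*sqrt(55)) ≈ -1222.4*I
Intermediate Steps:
D = 2*I*sqrt(55) (D = sqrt(-220) = 2*I*sqrt(55) ≈ 14.832*I)
x(u) = 39 - 3*u (x(u) = 3*(13 - u) = 39 - 3*u)
a = I*sqrt(546) (a = sqrt(-546) = I*sqrt(546) ≈ 23.367*I)
(x(g) + v(-3))*(a + D) = ((39 - 3*27) + 10)*(I*sqrt(546) + 2*I*sqrt(55)) = ((39 - 81) + 10)*(I*sqrt(546) + 2*I*sqrt(55)) = (-42 + 10)*(I*sqrt(546) + 2*I*sqrt(55)) = -32*(I*sqrt(546) + 2*I*sqrt(55)) = -64*I*sqrt(55) - 32*I*sqrt(546)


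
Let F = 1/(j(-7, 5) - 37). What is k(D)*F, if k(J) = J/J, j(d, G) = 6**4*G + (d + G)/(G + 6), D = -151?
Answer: 11/70871 ≈ 0.00015521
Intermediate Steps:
j(d, G) = 1296*G + (G + d)/(6 + G)
k(J) = 1
F = 11/70871 (F = 1/((-7 + 1296*5**2 + 7777*5)/(6 + 5) - 37) = 1/((-7 + 1296*25 + 38885)/11 - 37) = 1/((-7 + 32400 + 38885)/11 - 37) = 1/((1/11)*71278 - 37) = 1/(71278/11 - 37) = 1/(70871/11) = 11/70871 ≈ 0.00015521)
k(D)*F = 1*(11/70871) = 11/70871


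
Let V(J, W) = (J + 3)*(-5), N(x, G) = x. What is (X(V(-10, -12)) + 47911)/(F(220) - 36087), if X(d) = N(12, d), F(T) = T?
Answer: -47923/35867 ≈ -1.3361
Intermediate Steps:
V(J, W) = -15 - 5*J (V(J, W) = (3 + J)*(-5) = -15 - 5*J)
X(d) = 12
(X(V(-10, -12)) + 47911)/(F(220) - 36087) = (12 + 47911)/(220 - 36087) = 47923/(-35867) = 47923*(-1/35867) = -47923/35867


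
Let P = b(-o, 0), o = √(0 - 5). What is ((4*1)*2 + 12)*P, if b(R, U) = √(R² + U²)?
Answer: 20*I*√5 ≈ 44.721*I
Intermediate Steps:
o = I*√5 (o = √(-5) = I*√5 ≈ 2.2361*I)
P = I*√5 (P = √((-I*√5)² + 0²) = √((-I*√5)² + 0) = √(-5 + 0) = √(-5) = I*√5 ≈ 2.2361*I)
((4*1)*2 + 12)*P = ((4*1)*2 + 12)*(I*√5) = (4*2 + 12)*(I*√5) = (8 + 12)*(I*√5) = 20*(I*√5) = 20*I*√5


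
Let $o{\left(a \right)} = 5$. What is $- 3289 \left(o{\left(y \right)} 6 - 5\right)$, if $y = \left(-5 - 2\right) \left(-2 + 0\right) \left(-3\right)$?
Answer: $-82225$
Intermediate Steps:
$y = -42$ ($y = \left(-7\right) \left(-2\right) \left(-3\right) = 14 \left(-3\right) = -42$)
$- 3289 \left(o{\left(y \right)} 6 - 5\right) = - 3289 \left(5 \cdot 6 - 5\right) = - 3289 \left(30 - 5\right) = \left(-3289\right) 25 = -82225$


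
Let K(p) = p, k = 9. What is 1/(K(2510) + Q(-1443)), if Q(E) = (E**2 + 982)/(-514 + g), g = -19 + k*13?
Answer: -416/1039071 ≈ -0.00040036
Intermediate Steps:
g = 98 (g = -19 + 9*13 = -19 + 117 = 98)
Q(E) = -491/208 - E**2/416 (Q(E) = (E**2 + 982)/(-514 + 98) = (982 + E**2)/(-416) = (982 + E**2)*(-1/416) = -491/208 - E**2/416)
1/(K(2510) + Q(-1443)) = 1/(2510 + (-491/208 - 1/416*(-1443)**2)) = 1/(2510 + (-491/208 - 1/416*2082249)) = 1/(2510 + (-491/208 - 160173/32)) = 1/(2510 - 2083231/416) = 1/(-1039071/416) = -416/1039071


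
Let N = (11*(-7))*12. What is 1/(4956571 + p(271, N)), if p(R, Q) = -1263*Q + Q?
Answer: 1/6122659 ≈ 1.6333e-7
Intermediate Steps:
N = -924 (N = -77*12 = -924)
p(R, Q) = -1262*Q
1/(4956571 + p(271, N)) = 1/(4956571 - 1262*(-924)) = 1/(4956571 + 1166088) = 1/6122659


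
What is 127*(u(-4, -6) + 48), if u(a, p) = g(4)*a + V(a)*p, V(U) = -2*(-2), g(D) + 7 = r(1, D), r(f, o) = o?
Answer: 4572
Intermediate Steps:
g(D) = -7 + D
V(U) = 4
u(a, p) = -3*a + 4*p (u(a, p) = (-7 + 4)*a + 4*p = -3*a + 4*p)
127*(u(-4, -6) + 48) = 127*((-3*(-4) + 4*(-6)) + 48) = 127*((12 - 24) + 48) = 127*(-12 + 48) = 127*36 = 4572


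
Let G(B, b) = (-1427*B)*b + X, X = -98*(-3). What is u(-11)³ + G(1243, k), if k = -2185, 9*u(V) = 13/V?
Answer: 3760556861383424/970299 ≈ 3.8757e+9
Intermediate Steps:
u(V) = 13/(9*V) (u(V) = (13/V)/9 = 13/(9*V))
X = 294
G(B, b) = 294 - 1427*B*b (G(B, b) = (-1427*B)*b + 294 = -1427*B*b + 294 = 294 - 1427*B*b)
u(-11)³ + G(1243, k) = ((13/9)/(-11))³ + (294 - 1427*1243*(-2185)) = ((13/9)*(-1/11))³ + (294 + 3875667785) = (-13/99)³ + 3875668079 = -2197/970299 + 3875668079 = 3760556861383424/970299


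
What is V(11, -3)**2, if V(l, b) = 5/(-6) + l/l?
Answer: 1/36 ≈ 0.027778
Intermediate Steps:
V(l, b) = 1/6 (V(l, b) = 5*(-1/6) + 1 = -5/6 + 1 = 1/6)
V(11, -3)**2 = (1/6)**2 = 1/36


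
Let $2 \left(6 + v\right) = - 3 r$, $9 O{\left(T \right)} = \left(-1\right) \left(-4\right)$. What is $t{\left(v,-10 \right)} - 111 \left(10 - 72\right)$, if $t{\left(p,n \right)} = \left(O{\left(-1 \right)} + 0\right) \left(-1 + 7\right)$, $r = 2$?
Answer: $\frac{20654}{3} \approx 6884.7$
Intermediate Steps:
$O{\left(T \right)} = \frac{4}{9}$ ($O{\left(T \right)} = \frac{\left(-1\right) \left(-4\right)}{9} = \frac{1}{9} \cdot 4 = \frac{4}{9}$)
$v = -9$ ($v = -6 + \frac{\left(-3\right) 2}{2} = -6 + \frac{1}{2} \left(-6\right) = -6 - 3 = -9$)
$t{\left(p,n \right)} = \frac{8}{3}$ ($t{\left(p,n \right)} = \left(\frac{4}{9} + 0\right) \left(-1 + 7\right) = \frac{4}{9} \cdot 6 = \frac{8}{3}$)
$t{\left(v,-10 \right)} - 111 \left(10 - 72\right) = \frac{8}{3} - 111 \left(10 - 72\right) = \frac{8}{3} - -6882 = \frac{8}{3} + 6882 = \frac{20654}{3}$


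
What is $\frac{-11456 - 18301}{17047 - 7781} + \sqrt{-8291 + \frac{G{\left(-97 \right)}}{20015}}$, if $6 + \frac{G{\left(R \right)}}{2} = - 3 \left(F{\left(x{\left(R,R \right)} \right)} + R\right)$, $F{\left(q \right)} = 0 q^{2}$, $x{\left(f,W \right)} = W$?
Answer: $- \frac{29757}{9266} + \frac{i \sqrt{132854602277}}{4003} \approx -3.2114 + 91.055 i$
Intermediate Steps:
$F{\left(q \right)} = 0$
$G{\left(R \right)} = -12 - 6 R$ ($G{\left(R \right)} = -12 + 2 \left(- 3 \left(0 + R\right)\right) = -12 + 2 \left(- 3 R\right) = -12 - 6 R$)
$\frac{-11456 - 18301}{17047 - 7781} + \sqrt{-8291 + \frac{G{\left(-97 \right)}}{20015}} = \frac{-11456 - 18301}{17047 - 7781} + \sqrt{-8291 + \frac{-12 - -582}{20015}} = - \frac{29757}{9266} + \sqrt{-8291 + \left(-12 + 582\right) \frac{1}{20015}} = \left(-29757\right) \frac{1}{9266} + \sqrt{-8291 + 570 \cdot \frac{1}{20015}} = - \frac{29757}{9266} + \sqrt{-8291 + \frac{114}{4003}} = - \frac{29757}{9266} + \sqrt{- \frac{33188759}{4003}} = - \frac{29757}{9266} + \frac{i \sqrt{132854602277}}{4003}$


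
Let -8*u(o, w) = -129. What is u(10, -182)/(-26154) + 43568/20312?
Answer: 379716647/177080016 ≈ 2.1443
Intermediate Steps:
u(o, w) = 129/8 (u(o, w) = -⅛*(-129) = 129/8)
u(10, -182)/(-26154) + 43568/20312 = (129/8)/(-26154) + 43568/20312 = (129/8)*(-1/26154) + 43568*(1/20312) = -43/69744 + 5446/2539 = 379716647/177080016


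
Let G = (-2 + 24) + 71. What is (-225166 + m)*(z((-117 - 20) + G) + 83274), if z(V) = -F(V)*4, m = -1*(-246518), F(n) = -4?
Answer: 1778408080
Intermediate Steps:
G = 93 (G = 22 + 71 = 93)
m = 246518
z(V) = 16 (z(V) = -1*(-4)*4 = 4*4 = 16)
(-225166 + m)*(z((-117 - 20) + G) + 83274) = (-225166 + 246518)*(16 + 83274) = 21352*83290 = 1778408080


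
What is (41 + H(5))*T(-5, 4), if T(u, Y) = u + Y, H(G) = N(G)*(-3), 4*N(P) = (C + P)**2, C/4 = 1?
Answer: 79/4 ≈ 19.750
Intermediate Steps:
C = 4 (C = 4*1 = 4)
N(P) = (4 + P)**2/4
H(G) = -3*(4 + G)**2/4 (H(G) = ((4 + G)**2/4)*(-3) = -3*(4 + G)**2/4)
T(u, Y) = Y + u
(41 + H(5))*T(-5, 4) = (41 - 3*(4 + 5)**2/4)*(4 - 5) = (41 - 3/4*9**2)*(-1) = (41 - 3/4*81)*(-1) = (41 - 243/4)*(-1) = -79/4*(-1) = 79/4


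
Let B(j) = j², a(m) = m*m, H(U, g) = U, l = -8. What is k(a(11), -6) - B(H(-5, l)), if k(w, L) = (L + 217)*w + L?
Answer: 25500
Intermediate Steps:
a(m) = m²
k(w, L) = L + w*(217 + L) (k(w, L) = (217 + L)*w + L = w*(217 + L) + L = L + w*(217 + L))
k(a(11), -6) - B(H(-5, l)) = (-6 + 217*11² - 6*11²) - 1*(-5)² = (-6 + 217*121 - 6*121) - 1*25 = (-6 + 26257 - 726) - 25 = 25525 - 25 = 25500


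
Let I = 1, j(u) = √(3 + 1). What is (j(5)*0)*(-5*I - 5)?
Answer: 0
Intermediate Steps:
j(u) = 2 (j(u) = √4 = 2)
(j(5)*0)*(-5*I - 5) = (2*0)*(-5*1 - 5) = 0*(-5 - 5) = 0*(-10) = 0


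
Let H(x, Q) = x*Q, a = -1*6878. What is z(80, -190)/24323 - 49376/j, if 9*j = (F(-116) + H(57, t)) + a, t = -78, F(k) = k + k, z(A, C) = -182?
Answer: 23091130/600591 ≈ 38.447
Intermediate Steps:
a = -6878
F(k) = 2*k
H(x, Q) = Q*x
j = -1284 (j = ((2*(-116) - 78*57) - 6878)/9 = ((-232 - 4446) - 6878)/9 = (-4678 - 6878)/9 = (⅑)*(-11556) = -1284)
z(80, -190)/24323 - 49376/j = -182/24323 - 49376/(-1284) = -182*1/24323 - 49376*(-1/1284) = -14/1871 + 12344/321 = 23091130/600591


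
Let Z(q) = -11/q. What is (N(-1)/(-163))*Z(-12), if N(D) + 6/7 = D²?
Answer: -11/13692 ≈ -0.00080339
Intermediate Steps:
N(D) = -6/7 + D²
(N(-1)/(-163))*Z(-12) = ((-6/7 + (-1)²)/(-163))*(-11/(-12)) = ((-6/7 + 1)*(-1/163))*(-11*(-1/12)) = ((⅐)*(-1/163))*(11/12) = -1/1141*11/12 = -11/13692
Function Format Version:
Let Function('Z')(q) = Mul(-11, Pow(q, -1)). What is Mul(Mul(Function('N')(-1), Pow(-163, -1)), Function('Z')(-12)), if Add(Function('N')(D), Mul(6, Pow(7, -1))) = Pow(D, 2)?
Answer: Rational(-11, 13692) ≈ -0.00080339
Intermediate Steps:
Function('N')(D) = Add(Rational(-6, 7), Pow(D, 2))
Mul(Mul(Function('N')(-1), Pow(-163, -1)), Function('Z')(-12)) = Mul(Mul(Add(Rational(-6, 7), Pow(-1, 2)), Pow(-163, -1)), Mul(-11, Pow(-12, -1))) = Mul(Mul(Add(Rational(-6, 7), 1), Rational(-1, 163)), Mul(-11, Rational(-1, 12))) = Mul(Mul(Rational(1, 7), Rational(-1, 163)), Rational(11, 12)) = Mul(Rational(-1, 1141), Rational(11, 12)) = Rational(-11, 13692)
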